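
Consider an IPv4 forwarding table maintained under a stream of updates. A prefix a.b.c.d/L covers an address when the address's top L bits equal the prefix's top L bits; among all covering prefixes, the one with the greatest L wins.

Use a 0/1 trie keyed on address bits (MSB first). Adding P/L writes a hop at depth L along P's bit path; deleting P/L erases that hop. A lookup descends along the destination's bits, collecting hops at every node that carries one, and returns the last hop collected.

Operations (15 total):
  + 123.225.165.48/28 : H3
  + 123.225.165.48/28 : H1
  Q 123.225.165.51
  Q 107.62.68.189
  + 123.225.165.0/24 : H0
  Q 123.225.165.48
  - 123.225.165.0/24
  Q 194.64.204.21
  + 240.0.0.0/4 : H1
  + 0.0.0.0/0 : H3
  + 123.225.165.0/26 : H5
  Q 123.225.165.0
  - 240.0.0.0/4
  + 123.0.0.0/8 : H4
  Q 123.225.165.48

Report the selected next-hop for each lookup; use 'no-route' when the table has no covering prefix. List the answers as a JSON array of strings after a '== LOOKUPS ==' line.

Process each operation:
  add 123.225.165.48/28 -> H3 at depth 28
  add 123.225.165.48/28 -> H1 at depth 28
  lookup 123.225.165.51: bits 0111101111100001101001010011 walk d0:-→d1:-→d2:-→d3:-→d4:-→d5:-→d6:-→d7:-→d8:-→d9:-→d10:-→d11:-→d12:-→d13:-→d14:-→d15:-→d16:-→d17:-→d18:-→d19:-→d20:-→d21:-→d22:-→d23:-→d24:-→d25:-→d26:-→d27:-→d28:H1 -> H1
  lookup 107.62.68.189: bits 011 walk d0:-→d1:-→d2:-→d3:- -> no-route
  add 123.225.165.0/24 -> H0 at depth 24
  lookup 123.225.165.48: bits 0111101111100001101001010011 walk d0:-→d1:-→d2:-→d3:-→d4:-→d5:-→d6:-→d7:-→d8:-→d9:-→d10:-→d11:-→d12:-→d13:-→d14:-→d15:-→d16:-→d17:-→d18:-→d19:-→d20:-→d21:-→d22:-→d23:-→d24:H0→d25:-→d26:-→d27:-→d28:H1 -> H1
  - 123.225.165.0/24 clear@24
  lookup 194.64.204.21: bits ε walk d0:- -> no-route
  add 240.0.0.0/4 -> H1 at depth 4
  add 0.0.0.0/0 -> H3 at depth 0
  add 123.225.165.0/26 -> H5 at depth 26
  lookup 123.225.165.0: bits 01111011111000011010010100 walk d0:H3→d1:-→d2:-→d3:-→d4:-→d5:-→d6:-→d7:-→d8:-→d9:-→d10:-→d11:-→d12:-→d13:-→d14:-→d15:-→d16:-→d17:-→d18:-→d19:-→d20:-→d21:-→d22:-→d23:-→d24:-→d25:-→d26:H5 -> H5
  - 240.0.0.0/4 clear@4
  add 123.0.0.0/8 -> H4 at depth 8
  lookup 123.225.165.48: bits 0111101111100001101001010011 walk d0:H3→d1:-→d2:-→d3:-→d4:-→d5:-→d6:-→d7:-→d8:H4→d9:-→d10:-→d11:-→d12:-→d13:-→d14:-→d15:-→d16:-→d17:-→d18:-→d19:-→d20:-→d21:-→d22:-→d23:-→d24:-→d25:-→d26:H5→d27:-→d28:H1 -> H1

== LOOKUPS ==
["H1","no-route","H1","no-route","H5","H1"]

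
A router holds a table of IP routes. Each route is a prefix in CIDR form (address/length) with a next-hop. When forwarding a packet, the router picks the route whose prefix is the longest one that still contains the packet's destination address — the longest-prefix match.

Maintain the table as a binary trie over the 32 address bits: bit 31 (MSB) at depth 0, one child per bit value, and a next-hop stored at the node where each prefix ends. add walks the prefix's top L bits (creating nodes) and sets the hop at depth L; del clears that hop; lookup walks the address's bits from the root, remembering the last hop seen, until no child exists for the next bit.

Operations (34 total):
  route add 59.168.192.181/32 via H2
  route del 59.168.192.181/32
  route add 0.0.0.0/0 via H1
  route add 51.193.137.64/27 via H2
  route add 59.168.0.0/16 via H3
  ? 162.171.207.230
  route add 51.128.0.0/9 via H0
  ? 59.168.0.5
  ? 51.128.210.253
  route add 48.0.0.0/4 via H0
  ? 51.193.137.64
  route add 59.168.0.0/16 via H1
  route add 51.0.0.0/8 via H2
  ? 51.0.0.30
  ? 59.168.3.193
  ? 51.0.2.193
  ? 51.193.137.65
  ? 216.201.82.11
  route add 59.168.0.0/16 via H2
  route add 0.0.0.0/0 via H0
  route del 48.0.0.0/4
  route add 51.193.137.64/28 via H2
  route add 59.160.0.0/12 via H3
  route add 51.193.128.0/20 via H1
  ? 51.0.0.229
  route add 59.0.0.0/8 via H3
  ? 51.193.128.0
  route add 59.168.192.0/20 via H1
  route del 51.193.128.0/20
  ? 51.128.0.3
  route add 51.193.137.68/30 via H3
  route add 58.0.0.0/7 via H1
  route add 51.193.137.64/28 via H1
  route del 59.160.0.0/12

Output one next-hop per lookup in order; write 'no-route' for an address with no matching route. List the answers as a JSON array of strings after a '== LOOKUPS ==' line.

Process each operation:
  add 59.168.192.181/32 -> H2 at depth 32
  del 59.168.192.181/32 (clear depth 32)
  add 0.0.0.0/0 -> H1 at depth 0
  add 51.193.137.64/27 -> H2 at depth 27
  add 59.168.0.0/16 -> H3 at depth 16
  lookup 162.171.207.230: bits ε walk d0:H1 -> H1
  add 51.128.0.0/9 -> H0 at depth 9
  lookup 59.168.0.5: bits 0011101110101000 walk d0:H1→d1:-→d2:-→d3:-→d4:-→d5:-→d6:-→d7:-→d8:-→d9:-→d10:-→d11:-→d12:-→d13:-→d14:-→d15:-→d16:H3 -> H3
  lookup 51.128.210.253: bits 001100111 walk d0:H1→d1:-→d2:-→d3:-→d4:-→d5:-→d6:-→d7:-→d8:-→d9:H0 -> H0
  add 48.0.0.0/4 -> H0 at depth 4
  lookup 51.193.137.64: bits 001100111100000110001001010 walk d0:H1→d1:-→d2:-→d3:-→d4:H0→d5:-→d6:-→d7:-→d8:-→d9:H0→d10:-→d11:-→d12:-→d13:-→d14:-→d15:-→d16:-→d17:-→d18:-→d19:-→d20:-→d21:-→d22:-→d23:-→d24:-→d25:-→d26:-→d27:H2 -> H2
  add 59.168.0.0/16 -> H1 at depth 16
  add 51.0.0.0/8 -> H2 at depth 8
  lookup 51.0.0.30: bits 00110011 walk d0:H1→d1:-→d2:-→d3:-→d4:H0→d5:-→d6:-→d7:-→d8:H2 -> H2
  lookup 59.168.3.193: bits 0011101110101000 walk d0:H1→d1:-→d2:-→d3:-→d4:H0→d5:-→d6:-→d7:-→d8:-→d9:-→d10:-→d11:-→d12:-→d13:-→d14:-→d15:-→d16:H1 -> H1
  lookup 51.0.2.193: bits 00110011 walk d0:H1→d1:-→d2:-→d3:-→d4:H0→d5:-→d6:-→d7:-→d8:H2 -> H2
  lookup 51.193.137.65: bits 001100111100000110001001010 walk d0:H1→d1:-→d2:-→d3:-→d4:H0→d5:-→d6:-→d7:-→d8:H2→d9:H0→d10:-→d11:-→d12:-→d13:-→d14:-→d15:-→d16:-→d17:-→d18:-→d19:-→d20:-→d21:-→d22:-→d23:-→d24:-→d25:-→d26:-→d27:H2 -> H2
  lookup 216.201.82.11: bits ε walk d0:H1 -> H1
  add 59.168.0.0/16 -> H2 at depth 16
  add 0.0.0.0/0 -> H0 at depth 0
  del 48.0.0.0/4 (clear depth 4)
  add 51.193.137.64/28 -> H2 at depth 28
  add 59.160.0.0/12 -> H3 at depth 12
  add 51.193.128.0/20 -> H1 at depth 20
  lookup 51.0.0.229: bits 00110011 walk d0:H0→d1:-→d2:-→d3:-→d4:-→d5:-→d6:-→d7:-→d8:H2 -> H2
  add 59.0.0.0/8 -> H3 at depth 8
  lookup 51.193.128.0: bits 00110011110000011000 walk d0:H0→d1:-→d2:-→d3:-→d4:-→d5:-→d6:-→d7:-→d8:H2→d9:H0→d10:-→d11:-→d12:-→d13:-→d14:-→d15:-→d16:-→d17:-→d18:-→d19:-→d20:H1 -> H1
  add 59.168.192.0/20 -> H1 at depth 20
  del 51.193.128.0/20 (clear depth 20)
  lookup 51.128.0.3: bits 001100111 walk d0:H0→d1:-→d2:-→d3:-→d4:-→d5:-→d6:-→d7:-→d8:H2→d9:H0 -> H0
  add 51.193.137.68/30 -> H3 at depth 30
  add 58.0.0.0/7 -> H1 at depth 7
  add 51.193.137.64/28 -> H1 at depth 28
  del 59.160.0.0/12 (clear depth 12)

== LOOKUPS ==
["H1","H3","H0","H2","H2","H1","H2","H2","H1","H2","H1","H0"]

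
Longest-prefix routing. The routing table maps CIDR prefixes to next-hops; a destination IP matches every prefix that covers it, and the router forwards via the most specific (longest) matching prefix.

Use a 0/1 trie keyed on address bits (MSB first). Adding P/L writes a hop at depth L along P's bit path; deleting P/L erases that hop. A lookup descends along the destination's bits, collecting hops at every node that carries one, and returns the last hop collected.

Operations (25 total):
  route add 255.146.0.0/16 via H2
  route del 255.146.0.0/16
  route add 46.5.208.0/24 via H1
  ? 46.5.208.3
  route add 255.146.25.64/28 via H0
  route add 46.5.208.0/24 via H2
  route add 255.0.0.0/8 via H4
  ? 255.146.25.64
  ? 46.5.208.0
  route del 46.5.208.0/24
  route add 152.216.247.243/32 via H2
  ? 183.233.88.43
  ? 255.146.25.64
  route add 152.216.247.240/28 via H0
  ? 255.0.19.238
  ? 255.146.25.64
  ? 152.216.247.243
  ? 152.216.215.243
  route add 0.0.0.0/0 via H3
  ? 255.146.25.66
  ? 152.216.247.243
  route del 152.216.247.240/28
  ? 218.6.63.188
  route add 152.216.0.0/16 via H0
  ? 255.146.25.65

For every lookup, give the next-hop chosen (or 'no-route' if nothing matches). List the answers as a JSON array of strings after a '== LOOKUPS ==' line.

Trace:
  + 255.146.0.0/16 (H2) depth=16
  del 255.146.0.0/16 (clear depth 16)
  + 46.5.208.0/24 (H1) depth=24
  lookup 46.5.208.3: bits 001011100000010111010000 walk d0:-→d1:-→d2:-→d3:-→d4:-→d5:-→d6:-→d7:-→d8:-→d9:-→d10:-→d11:-→d12:-→d13:-→d14:-→d15:-→d16:-→d17:-→d18:-→d19:-→d20:-→d21:-→d22:-→d23:-→d24:H1 -> H1
  + 255.146.25.64/28 (H0) depth=28
  + 46.5.208.0/24 (H2) depth=24
  + 255.0.0.0/8 (H4) depth=8
  lookup 255.146.25.64: bits 1111111110010010000110010100 walk d0:-→d1:-→d2:-→d3:-→d4:-→d5:-→d6:-→d7:-→d8:H4→d9:-→d10:-→d11:-→d12:-→d13:-→d14:-→d15:-→d16:-→d17:-→d18:-→d19:-→d20:-→d21:-→d22:-→d23:-→d24:-→d25:-→d26:-→d27:-→d28:H0 -> H0
  lookup 46.5.208.0: bits 001011100000010111010000 walk d0:-→d1:-→d2:-→d3:-→d4:-→d5:-→d6:-→d7:-→d8:-→d9:-→d10:-→d11:-→d12:-→d13:-→d14:-→d15:-→d16:-→d17:-→d18:-→d19:-→d20:-→d21:-→d22:-→d23:-→d24:H2 -> H2
  del 46.5.208.0/24 (clear depth 24)
  + 152.216.247.243/32 (H2) depth=32
  lookup 183.233.88.43: bits 10 walk d0:-→d1:-→d2:- -> no-route
  lookup 255.146.25.64: bits 1111111110010010000110010100 walk d0:-→d1:-→d2:-→d3:-→d4:-→d5:-→d6:-→d7:-→d8:H4→d9:-→d10:-→d11:-→d12:-→d13:-→d14:-→d15:-→d16:-→d17:-→d18:-→d19:-→d20:-→d21:-→d22:-→d23:-→d24:-→d25:-→d26:-→d27:-→d28:H0 -> H0
  + 152.216.247.240/28 (H0) depth=28
  lookup 255.0.19.238: bits 11111111 walk d0:-→d1:-→d2:-→d3:-→d4:-→d5:-→d6:-→d7:-→d8:H4 -> H4
  lookup 255.146.25.64: bits 1111111110010010000110010100 walk d0:-→d1:-→d2:-→d3:-→d4:-→d5:-→d6:-→d7:-→d8:H4→d9:-→d10:-→d11:-→d12:-→d13:-→d14:-→d15:-→d16:-→d17:-→d18:-→d19:-→d20:-→d21:-→d22:-→d23:-→d24:-→d25:-→d26:-→d27:-→d28:H0 -> H0
  lookup 152.216.247.243: bits 10011000110110001111011111110011 walk d0:-→d1:-→d2:-→d3:-→d4:-→d5:-→d6:-→d7:-→d8:-→d9:-→d10:-→d11:-→d12:-→d13:-→d14:-→d15:-→d16:-→d17:-→d18:-→d19:-→d20:-→d21:-→d22:-→d23:-→d24:-→d25:-→d26:-→d27:-→d28:H0→d29:-→d30:-→d31:-→d32:H2 -> H2
  lookup 152.216.215.243: bits 100110001101100011 walk d0:-→d1:-→d2:-→d3:-→d4:-→d5:-→d6:-→d7:-→d8:-→d9:-→d10:-→d11:-→d12:-→d13:-→d14:-→d15:-→d16:-→d17:-→d18:- -> no-route
  + 0.0.0.0/0 (H3) depth=0
  lookup 255.146.25.66: bits 1111111110010010000110010100 walk d0:H3→d1:-→d2:-→d3:-→d4:-→d5:-→d6:-→d7:-→d8:H4→d9:-→d10:-→d11:-→d12:-→d13:-→d14:-→d15:-→d16:-→d17:-→d18:-→d19:-→d20:-→d21:-→d22:-→d23:-→d24:-→d25:-→d26:-→d27:-→d28:H0 -> H0
  lookup 152.216.247.243: bits 10011000110110001111011111110011 walk d0:H3→d1:-→d2:-→d3:-→d4:-→d5:-→d6:-→d7:-→d8:-→d9:-→d10:-→d11:-→d12:-→d13:-→d14:-→d15:-→d16:-→d17:-→d18:-→d19:-→d20:-→d21:-→d22:-→d23:-→d24:-→d25:-→d26:-→d27:-→d28:H0→d29:-→d30:-→d31:-→d32:H2 -> H2
  del 152.216.247.240/28 (clear depth 28)
  lookup 218.6.63.188: bits 11 walk d0:H3→d1:-→d2:- -> H3
  + 152.216.0.0/16 (H0) depth=16
  lookup 255.146.25.65: bits 1111111110010010000110010100 walk d0:H3→d1:-→d2:-→d3:-→d4:-→d5:-→d6:-→d7:-→d8:H4→d9:-→d10:-→d11:-→d12:-→d13:-→d14:-→d15:-→d16:-→d17:-→d18:-→d19:-→d20:-→d21:-→d22:-→d23:-→d24:-→d25:-→d26:-→d27:-→d28:H0 -> H0

== LOOKUPS ==
["H1","H0","H2","no-route","H0","H4","H0","H2","no-route","H0","H2","H3","H0"]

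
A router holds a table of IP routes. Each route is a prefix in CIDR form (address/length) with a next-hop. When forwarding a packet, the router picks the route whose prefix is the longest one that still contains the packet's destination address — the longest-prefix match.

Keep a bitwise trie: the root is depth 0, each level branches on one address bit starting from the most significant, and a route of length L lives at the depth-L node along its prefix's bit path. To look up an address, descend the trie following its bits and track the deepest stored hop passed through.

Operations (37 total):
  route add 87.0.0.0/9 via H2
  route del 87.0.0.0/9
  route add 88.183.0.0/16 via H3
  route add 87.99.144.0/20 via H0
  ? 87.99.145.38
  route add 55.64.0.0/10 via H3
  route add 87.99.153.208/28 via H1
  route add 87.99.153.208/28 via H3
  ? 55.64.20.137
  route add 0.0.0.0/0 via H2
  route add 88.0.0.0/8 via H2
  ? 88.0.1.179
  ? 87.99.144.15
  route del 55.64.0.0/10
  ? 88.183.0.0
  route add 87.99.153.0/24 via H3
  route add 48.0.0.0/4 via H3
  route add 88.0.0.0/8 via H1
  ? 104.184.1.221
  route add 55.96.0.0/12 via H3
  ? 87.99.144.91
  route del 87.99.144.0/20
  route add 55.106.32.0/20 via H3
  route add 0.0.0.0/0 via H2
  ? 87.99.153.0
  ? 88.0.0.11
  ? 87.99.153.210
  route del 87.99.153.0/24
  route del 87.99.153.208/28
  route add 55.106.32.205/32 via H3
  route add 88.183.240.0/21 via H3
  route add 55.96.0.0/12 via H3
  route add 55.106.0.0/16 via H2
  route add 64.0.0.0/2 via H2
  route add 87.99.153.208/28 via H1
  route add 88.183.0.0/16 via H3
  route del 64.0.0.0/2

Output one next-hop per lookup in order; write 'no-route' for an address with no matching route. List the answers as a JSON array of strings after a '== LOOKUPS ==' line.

Apply in order:
  + 87.0.0.0/9 (H2) depth=9
  - 87.0.0.0/9 clear@9
  + 88.183.0.0/16 (H3) depth=16
  + 87.99.144.0/20 (H0) depth=20
  Q 87.99.145.38: descend 01010111011000111001 ; hops seen [H0] ; pick H0
  + 55.64.0.0/10 (H3) depth=10
  + 87.99.153.208/28 (H1) depth=28
  + 87.99.153.208/28 (H3) depth=28
  Q 55.64.20.137: descend 0011011101 ; hops seen [H3] ; pick H3
  + 0.0.0.0/0 (H2) depth=0
  + 88.0.0.0/8 (H2) depth=8
  Q 88.0.1.179: descend 01011000 ; hops seen [H2,H2] ; pick H2
  Q 87.99.144.15: descend 01010111011000111001 ; hops seen [H2,H0] ; pick H0
  - 55.64.0.0/10 clear@10
  Q 88.183.0.0: descend 0101100010110111 ; hops seen [H2,H2,H3] ; pick H3
  + 87.99.153.0/24 (H3) depth=24
  + 48.0.0.0/4 (H3) depth=4
  + 88.0.0.0/8 (H1) depth=8
  Q 104.184.1.221: descend 01 ; hops seen [H2] ; pick H2
  + 55.96.0.0/12 (H3) depth=12
  Q 87.99.144.91: descend 01010111011000111001 ; hops seen [H2,H0] ; pick H0
  - 87.99.144.0/20 clear@20
  + 55.106.32.0/20 (H3) depth=20
  + 0.0.0.0/0 (H2) depth=0
  Q 87.99.153.0: descend 010101110110001110011001 ; hops seen [H2,H3] ; pick H3
  Q 88.0.0.11: descend 01011000 ; hops seen [H2,H1] ; pick H1
  Q 87.99.153.210: descend 0101011101100011100110011101 ; hops seen [H2,H3,H3] ; pick H3
  - 87.99.153.0/24 clear@24
  - 87.99.153.208/28 clear@28
  + 55.106.32.205/32 (H3) depth=32
  + 88.183.240.0/21 (H3) depth=21
  + 55.96.0.0/12 (H3) depth=12
  + 55.106.0.0/16 (H2) depth=16
  + 64.0.0.0/2 (H2) depth=2
  + 87.99.153.208/28 (H1) depth=28
  + 88.183.0.0/16 (H3) depth=16
  - 64.0.0.0/2 clear@2

== LOOKUPS ==
["H0","H3","H2","H0","H3","H2","H0","H3","H1","H3"]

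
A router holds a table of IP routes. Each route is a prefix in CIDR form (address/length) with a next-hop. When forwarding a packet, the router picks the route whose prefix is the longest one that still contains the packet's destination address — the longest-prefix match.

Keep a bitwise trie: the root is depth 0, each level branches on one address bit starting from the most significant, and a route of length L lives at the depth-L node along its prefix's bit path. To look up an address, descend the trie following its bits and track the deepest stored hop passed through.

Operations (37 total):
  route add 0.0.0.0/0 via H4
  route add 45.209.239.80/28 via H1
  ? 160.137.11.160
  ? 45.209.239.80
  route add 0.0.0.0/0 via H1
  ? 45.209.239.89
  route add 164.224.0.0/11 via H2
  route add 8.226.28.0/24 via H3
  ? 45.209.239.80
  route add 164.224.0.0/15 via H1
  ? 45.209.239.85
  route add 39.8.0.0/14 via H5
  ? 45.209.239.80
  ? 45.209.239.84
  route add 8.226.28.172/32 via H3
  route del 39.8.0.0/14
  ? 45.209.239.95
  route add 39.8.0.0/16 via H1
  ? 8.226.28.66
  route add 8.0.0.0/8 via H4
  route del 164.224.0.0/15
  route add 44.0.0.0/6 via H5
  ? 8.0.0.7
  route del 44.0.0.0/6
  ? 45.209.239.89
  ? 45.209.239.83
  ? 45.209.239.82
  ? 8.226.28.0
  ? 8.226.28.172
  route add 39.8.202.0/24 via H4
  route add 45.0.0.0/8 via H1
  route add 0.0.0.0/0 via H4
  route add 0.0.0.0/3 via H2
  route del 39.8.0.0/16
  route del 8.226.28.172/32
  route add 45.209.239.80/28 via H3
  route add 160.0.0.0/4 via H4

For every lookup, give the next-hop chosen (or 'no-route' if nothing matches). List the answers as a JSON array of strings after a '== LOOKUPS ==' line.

Process each operation:
  add 0.0.0.0/0 -> H4 at depth 0
  add 45.209.239.80/28 -> H1 at depth 28
  Q 160.137.11.160: descend ε ; hops seen [H4] ; pick H4
  Q 45.209.239.80: descend 0010110111010001111011110101 ; hops seen [H4,H1] ; pick H1
  add 0.0.0.0/0 -> H1 at depth 0
  Q 45.209.239.89: descend 0010110111010001111011110101 ; hops seen [H1,H1] ; pick H1
  add 164.224.0.0/11 -> H2 at depth 11
  add 8.226.28.0/24 -> H3 at depth 24
  Q 45.209.239.80: descend 0010110111010001111011110101 ; hops seen [H1,H1] ; pick H1
  add 164.224.0.0/15 -> H1 at depth 15
  Q 45.209.239.85: descend 0010110111010001111011110101 ; hops seen [H1,H1] ; pick H1
  add 39.8.0.0/14 -> H5 at depth 14
  Q 45.209.239.80: descend 0010110111010001111011110101 ; hops seen [H1,H1] ; pick H1
  Q 45.209.239.84: descend 0010110111010001111011110101 ; hops seen [H1,H1] ; pick H1
  add 8.226.28.172/32 -> H3 at depth 32
  del 39.8.0.0/14 (clear depth 14)
  Q 45.209.239.95: descend 0010110111010001111011110101 ; hops seen [H1,H1] ; pick H1
  add 39.8.0.0/16 -> H1 at depth 16
  Q 8.226.28.66: descend 000010001110001000011100 ; hops seen [H1,H3] ; pick H3
  add 8.0.0.0/8 -> H4 at depth 8
  del 164.224.0.0/15 (clear depth 15)
  add 44.0.0.0/6 -> H5 at depth 6
  Q 8.0.0.7: descend 00001000 ; hops seen [H1,H4] ; pick H4
  del 44.0.0.0/6 (clear depth 6)
  Q 45.209.239.89: descend 0010110111010001111011110101 ; hops seen [H1,H1] ; pick H1
  Q 45.209.239.83: descend 0010110111010001111011110101 ; hops seen [H1,H1] ; pick H1
  Q 45.209.239.82: descend 0010110111010001111011110101 ; hops seen [H1,H1] ; pick H1
  Q 8.226.28.0: descend 000010001110001000011100 ; hops seen [H1,H4,H3] ; pick H3
  Q 8.226.28.172: descend 00001000111000100001110010101100 ; hops seen [H1,H4,H3,H3] ; pick H3
  add 39.8.202.0/24 -> H4 at depth 24
  add 45.0.0.0/8 -> H1 at depth 8
  add 0.0.0.0/0 -> H4 at depth 0
  add 0.0.0.0/3 -> H2 at depth 3
  del 39.8.0.0/16 (clear depth 16)
  del 8.226.28.172/32 (clear depth 32)
  add 45.209.239.80/28 -> H3 at depth 28
  add 160.0.0.0/4 -> H4 at depth 4

== LOOKUPS ==
["H4","H1","H1","H1","H1","H1","H1","H1","H3","H4","H1","H1","H1","H3","H3"]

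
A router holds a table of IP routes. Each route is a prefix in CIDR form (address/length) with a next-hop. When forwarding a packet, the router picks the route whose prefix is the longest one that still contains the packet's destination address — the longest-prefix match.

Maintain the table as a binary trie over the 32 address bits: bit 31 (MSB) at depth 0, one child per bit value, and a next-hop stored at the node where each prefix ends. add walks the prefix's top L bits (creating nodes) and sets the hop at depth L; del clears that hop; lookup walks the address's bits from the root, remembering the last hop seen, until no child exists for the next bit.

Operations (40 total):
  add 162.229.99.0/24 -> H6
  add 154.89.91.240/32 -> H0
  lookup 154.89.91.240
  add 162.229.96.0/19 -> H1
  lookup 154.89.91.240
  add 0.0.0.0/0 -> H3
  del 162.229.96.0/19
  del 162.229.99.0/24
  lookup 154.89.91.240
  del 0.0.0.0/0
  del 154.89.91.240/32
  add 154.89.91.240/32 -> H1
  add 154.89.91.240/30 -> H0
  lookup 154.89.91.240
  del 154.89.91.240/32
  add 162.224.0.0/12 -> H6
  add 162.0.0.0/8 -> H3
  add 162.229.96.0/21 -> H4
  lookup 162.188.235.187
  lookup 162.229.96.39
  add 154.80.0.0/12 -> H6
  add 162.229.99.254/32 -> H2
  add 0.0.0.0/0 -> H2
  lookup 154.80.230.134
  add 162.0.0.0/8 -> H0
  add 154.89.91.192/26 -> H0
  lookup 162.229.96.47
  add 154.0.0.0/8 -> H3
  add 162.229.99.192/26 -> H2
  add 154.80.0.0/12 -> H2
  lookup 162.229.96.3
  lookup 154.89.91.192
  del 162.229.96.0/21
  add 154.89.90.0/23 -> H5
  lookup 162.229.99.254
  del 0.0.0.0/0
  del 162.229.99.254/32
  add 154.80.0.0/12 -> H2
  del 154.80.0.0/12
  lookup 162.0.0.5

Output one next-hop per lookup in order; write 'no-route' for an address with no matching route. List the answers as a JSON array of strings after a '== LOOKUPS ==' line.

Trace:
  add 162.229.99.0/24 -> H6 at depth 24
  add 154.89.91.240/32 -> H0 at depth 32
  ? 154.89.91.240  path d0:-→d1:-→d2:-→d3:-→d4:-→d5:-→d6:-→d7:-→d8:-→d9:-→d10:-→d11:-→d12:-→d13:-→d14:-→d15:-→d16:-→d17:-→d18:-→d19:-→d20:-→d21:-→d22:-→d23:-→d24:-→d25:-→d26:-→d27:-→d28:-→d29:-→d30:-→d31:-→d32:H0  best=H0
  add 162.229.96.0/19 -> H1 at depth 19
  ? 154.89.91.240  path d0:-→d1:-→d2:-→d3:-→d4:-→d5:-→d6:-→d7:-→d8:-→d9:-→d10:-→d11:-→d12:-→d13:-→d14:-→d15:-→d16:-→d17:-→d18:-→d19:-→d20:-→d21:-→d22:-→d23:-→d24:-→d25:-→d26:-→d27:-→d28:-→d29:-→d30:-→d31:-→d32:H0  best=H0
  add 0.0.0.0/0 -> H3 at depth 0
  del 162.229.96.0/19 (clear depth 19)
  del 162.229.99.0/24 (clear depth 24)
  ? 154.89.91.240  path d0:H3→d1:-→d2:-→d3:-→d4:-→d5:-→d6:-→d7:-→d8:-→d9:-→d10:-→d11:-→d12:-→d13:-→d14:-→d15:-→d16:-→d17:-→d18:-→d19:-→d20:-→d21:-→d22:-→d23:-→d24:-→d25:-→d26:-→d27:-→d28:-→d29:-→d30:-→d31:-→d32:H0  best=H0
  del 0.0.0.0/0 (clear depth 0)
  del 154.89.91.240/32 (clear depth 32)
  add 154.89.91.240/32 -> H1 at depth 32
  add 154.89.91.240/30 -> H0 at depth 30
  ? 154.89.91.240  path d0:-→d1:-→d2:-→d3:-→d4:-→d5:-→d6:-→d7:-→d8:-→d9:-→d10:-→d11:-→d12:-→d13:-→d14:-→d15:-→d16:-→d17:-→d18:-→d19:-→d20:-→d21:-→d22:-→d23:-→d24:-→d25:-→d26:-→d27:-→d28:-→d29:-→d30:H0→d31:-→d32:H1  best=H1
  del 154.89.91.240/32 (clear depth 32)
  add 162.224.0.0/12 -> H6 at depth 12
  add 162.0.0.0/8 -> H3 at depth 8
  add 162.229.96.0/21 -> H4 at depth 21
  ? 162.188.235.187  path d0:-→d1:-→d2:-→d3:-→d4:-→d5:-→d6:-→d7:-→d8:H3→d9:-  best=H3
  ? 162.229.96.39  path d0:-→d1:-→d2:-→d3:-→d4:-→d5:-→d6:-→d7:-→d8:H3→d9:-→d10:-→d11:-→d12:H6→d13:-→d14:-→d15:-→d16:-→d17:-→d18:-→d19:-→d20:-→d21:H4→d22:-  best=H4
  add 154.80.0.0/12 -> H6 at depth 12
  add 162.229.99.254/32 -> H2 at depth 32
  add 0.0.0.0/0 -> H2 at depth 0
  ? 154.80.230.134  path d0:H2→d1:-→d2:-→d3:-→d4:-→d5:-→d6:-→d7:-→d8:-→d9:-→d10:-→d11:-→d12:H6  best=H6
  add 162.0.0.0/8 -> H0 at depth 8
  add 154.89.91.192/26 -> H0 at depth 26
  ? 162.229.96.47  path d0:H2→d1:-→d2:-→d3:-→d4:-→d5:-→d6:-→d7:-→d8:H0→d9:-→d10:-→d11:-→d12:H6→d13:-→d14:-→d15:-→d16:-→d17:-→d18:-→d19:-→d20:-→d21:H4→d22:-  best=H4
  add 154.0.0.0/8 -> H3 at depth 8
  add 162.229.99.192/26 -> H2 at depth 26
  add 154.80.0.0/12 -> H2 at depth 12
  ? 162.229.96.3  path d0:H2→d1:-→d2:-→d3:-→d4:-→d5:-→d6:-→d7:-→d8:H0→d9:-→d10:-→d11:-→d12:H6→d13:-→d14:-→d15:-→d16:-→d17:-→d18:-→d19:-→d20:-→d21:H4→d22:-  best=H4
  ? 154.89.91.192  path d0:H2→d1:-→d2:-→d3:-→d4:-→d5:-→d6:-→d7:-→d8:H3→d9:-→d10:-→d11:-→d12:H2→d13:-→d14:-→d15:-→d16:-→d17:-→d18:-→d19:-→d20:-→d21:-→d22:-→d23:-→d24:-→d25:-→d26:H0  best=H0
  del 162.229.96.0/21 (clear depth 21)
  add 154.89.90.0/23 -> H5 at depth 23
  ? 162.229.99.254  path d0:H2→d1:-→d2:-→d3:-→d4:-→d5:-→d6:-→d7:-→d8:H0→d9:-→d10:-→d11:-→d12:H6→d13:-→d14:-→d15:-→d16:-→d17:-→d18:-→d19:-→d20:-→d21:-→d22:-→d23:-→d24:-→d25:-→d26:H2→d27:-→d28:-→d29:-→d30:-→d31:-→d32:H2  best=H2
  del 0.0.0.0/0 (clear depth 0)
  del 162.229.99.254/32 (clear depth 32)
  add 154.80.0.0/12 -> H2 at depth 12
  del 154.80.0.0/12 (clear depth 12)
  ? 162.0.0.5  path d0:-→d1:-→d2:-→d3:-→d4:-→d5:-→d6:-→d7:-→d8:H0  best=H0

== LOOKUPS ==
["H0","H0","H0","H1","H3","H4","H6","H4","H4","H0","H2","H0"]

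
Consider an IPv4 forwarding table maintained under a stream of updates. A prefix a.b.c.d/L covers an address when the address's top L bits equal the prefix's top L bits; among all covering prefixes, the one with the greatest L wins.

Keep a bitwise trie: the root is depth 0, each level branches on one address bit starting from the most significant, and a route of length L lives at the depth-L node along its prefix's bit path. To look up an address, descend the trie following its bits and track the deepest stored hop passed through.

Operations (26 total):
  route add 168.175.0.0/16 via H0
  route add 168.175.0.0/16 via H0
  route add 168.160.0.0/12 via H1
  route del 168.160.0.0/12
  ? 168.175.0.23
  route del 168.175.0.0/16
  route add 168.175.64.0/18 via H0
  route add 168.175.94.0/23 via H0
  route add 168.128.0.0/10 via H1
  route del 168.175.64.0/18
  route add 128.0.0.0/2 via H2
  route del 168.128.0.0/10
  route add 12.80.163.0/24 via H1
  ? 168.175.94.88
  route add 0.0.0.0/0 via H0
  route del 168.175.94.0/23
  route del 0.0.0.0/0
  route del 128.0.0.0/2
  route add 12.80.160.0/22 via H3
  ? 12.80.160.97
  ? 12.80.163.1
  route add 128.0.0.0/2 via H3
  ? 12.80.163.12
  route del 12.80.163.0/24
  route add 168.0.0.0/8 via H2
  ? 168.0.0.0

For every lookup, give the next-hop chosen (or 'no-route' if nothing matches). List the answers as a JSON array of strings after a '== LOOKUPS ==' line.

Process each operation:
  add 168.175.0.0/16 -> H0 at depth 16
  add 168.175.0.0/16 -> H0 at depth 16
  add 168.160.0.0/12 -> H1 at depth 12
  del 168.160.0.0/12 (clear depth 12)
  ? 168.175.0.23  path d0:-→d1:-→d2:-→d3:-→d4:-→d5:-→d6:-→d7:-→d8:-→d9:-→d10:-→d11:-→d12:-→d13:-→d14:-→d15:-→d16:H0  best=H0
  del 168.175.0.0/16 (clear depth 16)
  add 168.175.64.0/18 -> H0 at depth 18
  add 168.175.94.0/23 -> H0 at depth 23
  add 168.128.0.0/10 -> H1 at depth 10
  del 168.175.64.0/18 (clear depth 18)
  add 128.0.0.0/2 -> H2 at depth 2
  del 168.128.0.0/10 (clear depth 10)
  add 12.80.163.0/24 -> H1 at depth 24
  ? 168.175.94.88  path d0:-→d1:-→d2:H2→d3:-→d4:-→d5:-→d6:-→d7:-→d8:-→d9:-→d10:-→d11:-→d12:-→d13:-→d14:-→d15:-→d16:-→d17:-→d18:-→d19:-→d20:-→d21:-→d22:-→d23:H0  best=H0
  add 0.0.0.0/0 -> H0 at depth 0
  del 168.175.94.0/23 (clear depth 23)
  del 0.0.0.0/0 (clear depth 0)
  del 128.0.0.0/2 (clear depth 2)
  add 12.80.160.0/22 -> H3 at depth 22
  ? 12.80.160.97  path d0:-→d1:-→d2:-→d3:-→d4:-→d5:-→d6:-→d7:-→d8:-→d9:-→d10:-→d11:-→d12:-→d13:-→d14:-→d15:-→d16:-→d17:-→d18:-→d19:-→d20:-→d21:-→d22:H3  best=H3
  ? 12.80.163.1  path d0:-→d1:-→d2:-→d3:-→d4:-→d5:-→d6:-→d7:-→d8:-→d9:-→d10:-→d11:-→d12:-→d13:-→d14:-→d15:-→d16:-→d17:-→d18:-→d19:-→d20:-→d21:-→d22:H3→d23:-→d24:H1  best=H1
  add 128.0.0.0/2 -> H3 at depth 2
  ? 12.80.163.12  path d0:-→d1:-→d2:-→d3:-→d4:-→d5:-→d6:-→d7:-→d8:-→d9:-→d10:-→d11:-→d12:-→d13:-→d14:-→d15:-→d16:-→d17:-→d18:-→d19:-→d20:-→d21:-→d22:H3→d23:-→d24:H1  best=H1
  del 12.80.163.0/24 (clear depth 24)
  add 168.0.0.0/8 -> H2 at depth 8
  ? 168.0.0.0  path d0:-→d1:-→d2:H3→d3:-→d4:-→d5:-→d6:-→d7:-→d8:H2  best=H2

== LOOKUPS ==
["H0","H0","H3","H1","H1","H2"]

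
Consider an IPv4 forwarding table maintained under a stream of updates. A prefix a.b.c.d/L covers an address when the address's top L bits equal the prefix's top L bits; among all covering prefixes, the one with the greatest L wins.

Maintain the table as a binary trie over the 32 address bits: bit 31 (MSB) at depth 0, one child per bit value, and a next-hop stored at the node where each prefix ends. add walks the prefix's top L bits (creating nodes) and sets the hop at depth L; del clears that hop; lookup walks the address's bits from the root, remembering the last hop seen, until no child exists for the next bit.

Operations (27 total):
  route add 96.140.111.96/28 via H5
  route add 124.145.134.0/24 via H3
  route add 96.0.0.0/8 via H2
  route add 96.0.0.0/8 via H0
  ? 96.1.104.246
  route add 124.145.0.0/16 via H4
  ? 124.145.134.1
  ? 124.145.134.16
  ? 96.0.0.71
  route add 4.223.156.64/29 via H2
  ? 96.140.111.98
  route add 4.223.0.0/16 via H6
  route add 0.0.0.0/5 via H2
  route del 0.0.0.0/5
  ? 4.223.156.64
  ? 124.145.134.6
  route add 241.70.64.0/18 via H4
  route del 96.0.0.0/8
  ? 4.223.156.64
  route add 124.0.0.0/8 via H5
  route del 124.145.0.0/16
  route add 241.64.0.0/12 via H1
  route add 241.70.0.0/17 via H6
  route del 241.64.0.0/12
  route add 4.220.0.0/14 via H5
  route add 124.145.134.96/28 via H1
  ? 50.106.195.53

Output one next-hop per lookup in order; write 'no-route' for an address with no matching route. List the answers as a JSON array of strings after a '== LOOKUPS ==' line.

Trace:
  add 96.140.111.96/28 -> H5 at depth 28
  add 124.145.134.0/24 -> H3 at depth 24
  add 96.0.0.0/8 -> H2 at depth 8
  add 96.0.0.0/8 -> H0 at depth 8
  ? 96.1.104.246  path d0:-→d1:-→d2:-→d3:-→d4:-→d5:-→d6:-→d7:-→d8:H0  best=H0
  add 124.145.0.0/16 -> H4 at depth 16
  ? 124.145.134.1  path d0:-→d1:-→d2:-→d3:-→d4:-→d5:-→d6:-→d7:-→d8:-→d9:-→d10:-→d11:-→d12:-→d13:-→d14:-→d15:-→d16:H4→d17:-→d18:-→d19:-→d20:-→d21:-→d22:-→d23:-→d24:H3  best=H3
  ? 124.145.134.16  path d0:-→d1:-→d2:-→d3:-→d4:-→d5:-→d6:-→d7:-→d8:-→d9:-→d10:-→d11:-→d12:-→d13:-→d14:-→d15:-→d16:H4→d17:-→d18:-→d19:-→d20:-→d21:-→d22:-→d23:-→d24:H3  best=H3
  ? 96.0.0.71  path d0:-→d1:-→d2:-→d3:-→d4:-→d5:-→d6:-→d7:-→d8:H0  best=H0
  add 4.223.156.64/29 -> H2 at depth 29
  ? 96.140.111.98  path d0:-→d1:-→d2:-→d3:-→d4:-→d5:-→d6:-→d7:-→d8:H0→d9:-→d10:-→d11:-→d12:-→d13:-→d14:-→d15:-→d16:-→d17:-→d18:-→d19:-→d20:-→d21:-→d22:-→d23:-→d24:-→d25:-→d26:-→d27:-→d28:H5  best=H5
  add 4.223.0.0/16 -> H6 at depth 16
  add 0.0.0.0/5 -> H2 at depth 5
  del 0.0.0.0/5 (clear depth 5)
  ? 4.223.156.64  path d0:-→d1:-→d2:-→d3:-→d4:-→d5:-→d6:-→d7:-→d8:-→d9:-→d10:-→d11:-→d12:-→d13:-→d14:-→d15:-→d16:H6→d17:-→d18:-→d19:-→d20:-→d21:-→d22:-→d23:-→d24:-→d25:-→d26:-→d27:-→d28:-→d29:H2  best=H2
  ? 124.145.134.6  path d0:-→d1:-→d2:-→d3:-→d4:-→d5:-→d6:-→d7:-→d8:-→d9:-→d10:-→d11:-→d12:-→d13:-→d14:-→d15:-→d16:H4→d17:-→d18:-→d19:-→d20:-→d21:-→d22:-→d23:-→d24:H3  best=H3
  add 241.70.64.0/18 -> H4 at depth 18
  del 96.0.0.0/8 (clear depth 8)
  ? 4.223.156.64  path d0:-→d1:-→d2:-→d3:-→d4:-→d5:-→d6:-→d7:-→d8:-→d9:-→d10:-→d11:-→d12:-→d13:-→d14:-→d15:-→d16:H6→d17:-→d18:-→d19:-→d20:-→d21:-→d22:-→d23:-→d24:-→d25:-→d26:-→d27:-→d28:-→d29:H2  best=H2
  add 124.0.0.0/8 -> H5 at depth 8
  del 124.145.0.0/16 (clear depth 16)
  add 241.64.0.0/12 -> H1 at depth 12
  add 241.70.0.0/17 -> H6 at depth 17
  del 241.64.0.0/12 (clear depth 12)
  add 4.220.0.0/14 -> H5 at depth 14
  add 124.145.134.96/28 -> H1 at depth 28
  ? 50.106.195.53  path d0:-→d1:-→d2:-  best=no-route

== LOOKUPS ==
["H0","H3","H3","H0","H5","H2","H3","H2","no-route"]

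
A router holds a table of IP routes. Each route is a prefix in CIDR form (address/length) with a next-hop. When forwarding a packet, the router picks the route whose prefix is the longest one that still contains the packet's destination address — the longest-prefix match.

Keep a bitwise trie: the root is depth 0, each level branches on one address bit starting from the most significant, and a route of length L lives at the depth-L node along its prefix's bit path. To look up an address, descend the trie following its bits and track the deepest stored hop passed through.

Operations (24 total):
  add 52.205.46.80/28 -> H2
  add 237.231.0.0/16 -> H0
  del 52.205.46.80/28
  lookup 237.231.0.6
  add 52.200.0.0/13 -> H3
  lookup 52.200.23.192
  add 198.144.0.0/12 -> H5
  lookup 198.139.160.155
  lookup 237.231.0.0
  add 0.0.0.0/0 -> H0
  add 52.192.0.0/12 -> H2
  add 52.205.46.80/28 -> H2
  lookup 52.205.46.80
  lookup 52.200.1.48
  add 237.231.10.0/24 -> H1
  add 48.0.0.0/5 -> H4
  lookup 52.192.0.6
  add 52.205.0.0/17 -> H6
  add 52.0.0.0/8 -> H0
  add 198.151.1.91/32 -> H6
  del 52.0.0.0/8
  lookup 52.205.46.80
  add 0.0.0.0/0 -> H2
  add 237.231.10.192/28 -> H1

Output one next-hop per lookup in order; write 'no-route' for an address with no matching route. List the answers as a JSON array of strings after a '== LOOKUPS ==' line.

Apply in order:
  + 52.205.46.80/28 (H2) depth=28
  + 237.231.0.0/16 (H0) depth=16
  del 52.205.46.80/28 (clear depth 28)
  Q 237.231.0.6: descend 1110110111100111 ; hops seen [H0] ; pick H0
  + 52.200.0.0/13 (H3) depth=13
  Q 52.200.23.192: descend 0011010011001 ; hops seen [H3] ; pick H3
  + 198.144.0.0/12 (H5) depth=12
  Q 198.139.160.155: descend 11000110100 ; hops seen [∅] ; pick no-route
  Q 237.231.0.0: descend 1110110111100111 ; hops seen [H0] ; pick H0
  + 0.0.0.0/0 (H0) depth=0
  + 52.192.0.0/12 (H2) depth=12
  + 52.205.46.80/28 (H2) depth=28
  Q 52.205.46.80: descend 0011010011001101001011100101 ; hops seen [H0,H2,H3,H2] ; pick H2
  Q 52.200.1.48: descend 0011010011001 ; hops seen [H0,H2,H3] ; pick H3
  + 237.231.10.0/24 (H1) depth=24
  + 48.0.0.0/5 (H4) depth=5
  Q 52.192.0.6: descend 001101001100 ; hops seen [H0,H4,H2] ; pick H2
  + 52.205.0.0/17 (H6) depth=17
  + 52.0.0.0/8 (H0) depth=8
  + 198.151.1.91/32 (H6) depth=32
  del 52.0.0.0/8 (clear depth 8)
  Q 52.205.46.80: descend 0011010011001101001011100101 ; hops seen [H0,H4,H2,H3,H6,H2] ; pick H2
  + 0.0.0.0/0 (H2) depth=0
  + 237.231.10.192/28 (H1) depth=28

== LOOKUPS ==
["H0","H3","no-route","H0","H2","H3","H2","H2"]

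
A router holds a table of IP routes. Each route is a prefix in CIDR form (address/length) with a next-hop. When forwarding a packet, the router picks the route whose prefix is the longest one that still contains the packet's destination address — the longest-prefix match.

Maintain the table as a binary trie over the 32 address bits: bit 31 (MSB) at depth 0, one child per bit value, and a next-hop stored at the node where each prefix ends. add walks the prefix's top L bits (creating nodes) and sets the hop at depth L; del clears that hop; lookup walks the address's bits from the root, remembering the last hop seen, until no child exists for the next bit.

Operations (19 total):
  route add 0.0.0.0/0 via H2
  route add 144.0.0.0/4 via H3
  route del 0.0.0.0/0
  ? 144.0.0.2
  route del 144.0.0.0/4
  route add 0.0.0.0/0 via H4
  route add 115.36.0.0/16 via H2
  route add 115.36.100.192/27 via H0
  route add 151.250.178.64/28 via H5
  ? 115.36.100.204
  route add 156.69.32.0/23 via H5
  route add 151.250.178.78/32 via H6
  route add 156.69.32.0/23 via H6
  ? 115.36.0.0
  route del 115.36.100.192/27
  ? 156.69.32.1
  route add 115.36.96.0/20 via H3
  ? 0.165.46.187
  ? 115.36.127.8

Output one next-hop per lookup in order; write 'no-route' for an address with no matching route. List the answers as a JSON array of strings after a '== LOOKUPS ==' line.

Trace:
  add 0.0.0.0/0 -> H2 at depth 0
  add 144.0.0.0/4 -> H3 at depth 4
  - 0.0.0.0/0 clear@0
  lookup 144.0.0.2: bits 1001 walk d0:-→d1:-→d2:-→d3:-→d4:H3 -> H3
  - 144.0.0.0/4 clear@4
  add 0.0.0.0/0 -> H4 at depth 0
  add 115.36.0.0/16 -> H2 at depth 16
  add 115.36.100.192/27 -> H0 at depth 27
  add 151.250.178.64/28 -> H5 at depth 28
  lookup 115.36.100.204: bits 011100110010010001100100110 walk d0:H4→d1:-→d2:-→d3:-→d4:-→d5:-→d6:-→d7:-→d8:-→d9:-→d10:-→d11:-→d12:-→d13:-→d14:-→d15:-→d16:H2→d17:-→d18:-→d19:-→d20:-→d21:-→d22:-→d23:-→d24:-→d25:-→d26:-→d27:H0 -> H0
  add 156.69.32.0/23 -> H5 at depth 23
  add 151.250.178.78/32 -> H6 at depth 32
  add 156.69.32.0/23 -> H6 at depth 23
  lookup 115.36.0.0: bits 01110011001001000 walk d0:H4→d1:-→d2:-→d3:-→d4:-→d5:-→d6:-→d7:-→d8:-→d9:-→d10:-→d11:-→d12:-→d13:-→d14:-→d15:-→d16:H2→d17:- -> H2
  - 115.36.100.192/27 clear@27
  lookup 156.69.32.1: bits 10011100010001010010000 walk d0:H4→d1:-→d2:-→d3:-→d4:-→d5:-→d6:-→d7:-→d8:-→d9:-→d10:-→d11:-→d12:-→d13:-→d14:-→d15:-→d16:-→d17:-→d18:-→d19:-→d20:-→d21:-→d22:-→d23:H6 -> H6
  add 115.36.96.0/20 -> H3 at depth 20
  lookup 0.165.46.187: bits 0 walk d0:H4→d1:- -> H4
  lookup 115.36.127.8: bits 0111001100100100011 walk d0:H4→d1:-→d2:-→d3:-→d4:-→d5:-→d6:-→d7:-→d8:-→d9:-→d10:-→d11:-→d12:-→d13:-→d14:-→d15:-→d16:H2→d17:-→d18:-→d19:- -> H2

== LOOKUPS ==
["H3","H0","H2","H6","H4","H2"]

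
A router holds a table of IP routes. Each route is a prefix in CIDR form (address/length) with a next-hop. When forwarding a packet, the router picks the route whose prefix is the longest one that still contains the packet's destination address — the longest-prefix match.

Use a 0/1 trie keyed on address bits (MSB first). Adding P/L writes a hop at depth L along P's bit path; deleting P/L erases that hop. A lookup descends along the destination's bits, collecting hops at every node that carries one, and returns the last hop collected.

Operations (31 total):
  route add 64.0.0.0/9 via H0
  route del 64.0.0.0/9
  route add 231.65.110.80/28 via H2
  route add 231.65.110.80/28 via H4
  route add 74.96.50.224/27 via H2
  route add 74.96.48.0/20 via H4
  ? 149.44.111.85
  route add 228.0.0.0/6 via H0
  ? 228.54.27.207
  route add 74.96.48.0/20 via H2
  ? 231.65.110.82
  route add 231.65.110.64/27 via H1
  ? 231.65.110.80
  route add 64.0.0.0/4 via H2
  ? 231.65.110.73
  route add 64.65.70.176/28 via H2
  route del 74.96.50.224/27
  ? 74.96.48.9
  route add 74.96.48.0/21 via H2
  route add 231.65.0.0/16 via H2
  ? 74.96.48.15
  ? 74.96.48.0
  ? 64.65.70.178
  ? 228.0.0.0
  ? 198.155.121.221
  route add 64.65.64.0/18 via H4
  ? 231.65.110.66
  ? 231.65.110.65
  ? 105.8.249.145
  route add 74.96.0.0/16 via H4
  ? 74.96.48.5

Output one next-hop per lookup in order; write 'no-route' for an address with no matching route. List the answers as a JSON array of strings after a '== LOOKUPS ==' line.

Process each operation:
  add 64.0.0.0/9 -> H0 at depth 9
  - 64.0.0.0/9 clear@9
  add 231.65.110.80/28 -> H2 at depth 28
  add 231.65.110.80/28 -> H4 at depth 28
  add 74.96.50.224/27 -> H2 at depth 27
  add 74.96.48.0/20 -> H4 at depth 20
  lookup 149.44.111.85: bits 1 walk d0:-→d1:- -> no-route
  add 228.0.0.0/6 -> H0 at depth 6
  lookup 228.54.27.207: bits 111001 walk d0:-→d1:-→d2:-→d3:-→d4:-→d5:-→d6:H0 -> H0
  add 74.96.48.0/20 -> H2 at depth 20
  lookup 231.65.110.82: bits 1110011101000001011011100101 walk d0:-→d1:-→d2:-→d3:-→d4:-→d5:-→d6:H0→d7:-→d8:-→d9:-→d10:-→d11:-→d12:-→d13:-→d14:-→d15:-→d16:-→d17:-→d18:-→d19:-→d20:-→d21:-→d22:-→d23:-→d24:-→d25:-→d26:-→d27:-→d28:H4 -> H4
  add 231.65.110.64/27 -> H1 at depth 27
  lookup 231.65.110.80: bits 1110011101000001011011100101 walk d0:-→d1:-→d2:-→d3:-→d4:-→d5:-→d6:H0→d7:-→d8:-→d9:-→d10:-→d11:-→d12:-→d13:-→d14:-→d15:-→d16:-→d17:-→d18:-→d19:-→d20:-→d21:-→d22:-→d23:-→d24:-→d25:-→d26:-→d27:H1→d28:H4 -> H4
  add 64.0.0.0/4 -> H2 at depth 4
  lookup 231.65.110.73: bits 111001110100000101101110010 walk d0:-→d1:-→d2:-→d3:-→d4:-→d5:-→d6:H0→d7:-→d8:-→d9:-→d10:-→d11:-→d12:-→d13:-→d14:-→d15:-→d16:-→d17:-→d18:-→d19:-→d20:-→d21:-→d22:-→d23:-→d24:-→d25:-→d26:-→d27:H1 -> H1
  add 64.65.70.176/28 -> H2 at depth 28
  - 74.96.50.224/27 clear@27
  lookup 74.96.48.9: bits 0100101001100000001100 walk d0:-→d1:-→d2:-→d3:-→d4:H2→d5:-→d6:-→d7:-→d8:-→d9:-→d10:-→d11:-→d12:-→d13:-→d14:-→d15:-→d16:-→d17:-→d18:-→d19:-→d20:H2→d21:-→d22:- -> H2
  add 74.96.48.0/21 -> H2 at depth 21
  add 231.65.0.0/16 -> H2 at depth 16
  lookup 74.96.48.15: bits 0100101001100000001100 walk d0:-→d1:-→d2:-→d3:-→d4:H2→d5:-→d6:-→d7:-→d8:-→d9:-→d10:-→d11:-→d12:-→d13:-→d14:-→d15:-→d16:-→d17:-→d18:-→d19:-→d20:H2→d21:H2→d22:- -> H2
  lookup 74.96.48.0: bits 0100101001100000001100 walk d0:-→d1:-→d2:-→d3:-→d4:H2→d5:-→d6:-→d7:-→d8:-→d9:-→d10:-→d11:-→d12:-→d13:-→d14:-→d15:-→d16:-→d17:-→d18:-→d19:-→d20:H2→d21:H2→d22:- -> H2
  lookup 64.65.70.178: bits 0100000001000001010001101011 walk d0:-→d1:-→d2:-→d3:-→d4:H2→d5:-→d6:-→d7:-→d8:-→d9:-→d10:-→d11:-→d12:-→d13:-→d14:-→d15:-→d16:-→d17:-→d18:-→d19:-→d20:-→d21:-→d22:-→d23:-→d24:-→d25:-→d26:-→d27:-→d28:H2 -> H2
  lookup 228.0.0.0: bits 111001 walk d0:-→d1:-→d2:-→d3:-→d4:-→d5:-→d6:H0 -> H0
  lookup 198.155.121.221: bits 11 walk d0:-→d1:-→d2:- -> no-route
  add 64.65.64.0/18 -> H4 at depth 18
  lookup 231.65.110.66: bits 111001110100000101101110010 walk d0:-→d1:-→d2:-→d3:-→d4:-→d5:-→d6:H0→d7:-→d8:-→d9:-→d10:-→d11:-→d12:-→d13:-→d14:-→d15:-→d16:H2→d17:-→d18:-→d19:-→d20:-→d21:-→d22:-→d23:-→d24:-→d25:-→d26:-→d27:H1 -> H1
  lookup 231.65.110.65: bits 111001110100000101101110010 walk d0:-→d1:-→d2:-→d3:-→d4:-→d5:-→d6:H0→d7:-→d8:-→d9:-→d10:-→d11:-→d12:-→d13:-→d14:-→d15:-→d16:H2→d17:-→d18:-→d19:-→d20:-→d21:-→d22:-→d23:-→d24:-→d25:-→d26:-→d27:H1 -> H1
  lookup 105.8.249.145: bits 01 walk d0:-→d1:-→d2:- -> no-route
  add 74.96.0.0/16 -> H4 at depth 16
  lookup 74.96.48.5: bits 0100101001100000001100 walk d0:-→d1:-→d2:-→d3:-→d4:H2→d5:-→d6:-→d7:-→d8:-→d9:-→d10:-→d11:-→d12:-→d13:-→d14:-→d15:-→d16:H4→d17:-→d18:-→d19:-→d20:H2→d21:H2→d22:- -> H2

== LOOKUPS ==
["no-route","H0","H4","H4","H1","H2","H2","H2","H2","H0","no-route","H1","H1","no-route","H2"]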